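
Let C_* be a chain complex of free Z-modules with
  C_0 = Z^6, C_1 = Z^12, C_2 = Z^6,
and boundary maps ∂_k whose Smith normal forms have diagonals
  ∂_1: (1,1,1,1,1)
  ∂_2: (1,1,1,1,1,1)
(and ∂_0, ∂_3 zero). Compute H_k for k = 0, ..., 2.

H_0 = Z,  H_1 = Z,  H_2 = 0.

H_0: b_0 = 6 − 0 − 5 = 1; torsion from ∂_1 factors > 1: none. So H_0 = Z.
H_1: b_1 = 12 − 5 − 6 = 1; torsion from ∂_2 factors > 1: none. So H_1 = Z.
H_2: b_2 = 6 − 6 − 0 = 0; torsion from ∂_3 factors > 1: none. So H_2 = 0.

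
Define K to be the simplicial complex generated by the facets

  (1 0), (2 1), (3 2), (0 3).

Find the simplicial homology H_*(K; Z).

H_0 ≅ Z,  H_1 ≅ Z.

Fix the vertex order 0 < 1 < 2 < 3 and write every simplex with vertices in increasing order. Then dim K = 1 and the simplices of K are:

  0-simplices (4): [0], [1], [2], [3]
  1-simplices (4): [0,1], [0,3], [1,2], [2,3]

Hence C_0 ≅ Z^4, C_1 ≅ Z^4.

The boundary map ∂_1: C_1 → C_0 sends each edge [p,q] (with p < q) to q − p. For instance
  ∂[1,2] = [2] − [1].
The 4×4 boundary matrix has rank 3 and Smith normal form diag(1,1,1).

Now H_k = ker ∂_k / im ∂_{k+1}, so:

  H_0: rank C_0 − rank ∂_1 = 4 − 3 = 1, and the invariant factors of ∂_1 are all 1, so H_0 ≅ Z.
  H_1: rank ker ∂_1 − rank ∂_2 = (4 − 3) − 0 = 1, and there is no ∂_2, so H_1 ≅ Z.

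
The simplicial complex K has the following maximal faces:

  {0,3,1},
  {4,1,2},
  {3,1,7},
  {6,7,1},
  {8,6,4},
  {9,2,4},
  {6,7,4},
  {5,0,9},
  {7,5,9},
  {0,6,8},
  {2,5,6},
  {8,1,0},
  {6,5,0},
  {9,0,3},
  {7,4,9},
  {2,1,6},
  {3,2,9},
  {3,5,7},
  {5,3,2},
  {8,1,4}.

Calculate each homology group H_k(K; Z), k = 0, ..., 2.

Order the vertices as 0 < 1 < 2 < 3 < 4 < 5 < 6 < 7 < 8 < 9. Listing each simplex with vertices in this order, K has dimension 2 with simplices:

  0-simplices (10): [0], [1], [2], [3], [4], [5], [6], [7], [8], [9]
  1-simplices (30): (30 of them)
  2-simplices (20): (20 of them)

so the chain groups are C_0 ≅ Z^10, C_1 ≅ Z^30, C_2 ≅ Z^20.

Boundary ∂_1: C_1 → C_0 sends each edge [p,q] (with p < q) to q − p.
This gives a 10×30 integer matrix of rank 9; reducing to Smith normal form yields diagonal entries (1,1,1,1,1,1,1,1,1).

Boundary ∂_2: C_2 → C_1 maps a triangle to the signed sum of its edges. For instance
  ∂[2,3,9] = [3,9] − [2,9] + [2,3],
  ∂[0,5,6] = [5,6] − [0,6] + [0,5].
The 30×20 boundary matrix has rank 20 and Smith normal form diag(1,1,1,1,1,1,1,1,1,1,1,1,1,1,1,1,1,1,1,2).

Now H_k = ker ∂_k / im ∂_{k+1}, so:

  H_0: rank C_0 − rank ∂_1 = 10 − 9 = 1, and the invariant factors of ∂_1 are all 1, so H_0 = Z.
  H_1: rank ker ∂_1 − rank ∂_2 = (30 − 9) − 20 = 1, and ∂_2 has invariant factor 2 > 1, so H_1 = Z ⊕ Z/2Z.
  H_2: rank ker ∂_2 − rank ∂_3 = (20 − 20) − 0 = 0, and there is no ∂_3, so H_2 = 0.

H_0 = Z,  H_1 = Z ⊕ Z/2Z,  H_2 = 0.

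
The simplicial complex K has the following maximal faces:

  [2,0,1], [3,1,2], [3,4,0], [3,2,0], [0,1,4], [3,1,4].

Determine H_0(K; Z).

Order the vertices as 0 < 1 < 2 < 3 < 4. Listing each simplex with vertices in this order, K has dimension 2 with simplices:

  0-simplices (5): [0], [1], [2], [3], [4]
  1-simplices (9): [0,1], [0,2], [0,3], [0,4], [1,2], [1,3], [1,4], [2,3], [3,4]
  2-simplices (6): [0,1,2], [0,1,4], [0,2,3], [0,3,4], [1,2,3], [1,3,4]

so the chain groups are C_0 ≅ Z^5, C_1 ≅ Z^9, C_2 ≅ Z^6.

∂_1: C_1 → C_0 is given by ∂[p,q] = [q] − [p].
As a 5×9 matrix over Z this has rank 4, with invariant factors (1,1,1,1).

The boundary map ∂_2: C_2 → C_1 maps a triangle to the signed sum of its edges. For instance
  ∂[0,3,4] = [3,4] − [0,4] + [0,3],
  ∂[0,2,3] = [2,3] − [0,3] + [0,2].
As a 9×6 matrix over Z this has rank 5, with invariant factors (1,1,1,1,1).

Reading off H_k = ker ∂_k / im ∂_{k+1}:

  H_0: rank C_0 − rank ∂_1 = 5 − 4 = 1, and the invariant factors of ∂_1 are all 1, so H_0 ≅ Z.

(K is a triangulation of the 2-sphere S^2.)

H_0 = Z.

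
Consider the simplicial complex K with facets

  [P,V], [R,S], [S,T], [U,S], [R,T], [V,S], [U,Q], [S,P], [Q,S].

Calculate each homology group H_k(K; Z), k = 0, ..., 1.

H_0 ≅ Z,  H_1 ≅ Z^3.

Fix the vertex order P < Q < R < S < T < U < V and write every simplex with vertices in increasing order. Then dim K = 1 and the simplices of K are:

  0-simplices (7): P, Q, R, S, T, U, V
  1-simplices (9): PS, PV, QS, QU, RS, RT, ST, SU, SV

so the chain groups are C_0 ≅ Z^7, C_1 ≅ Z^9.

∂_1: C_1 → C_0 maps an edge to its endpoints' difference, ∂[p,q] = q − p. For instance
  ∂RS = S − R.
This gives a 7×9 integer matrix of rank 6; reducing to Smith normal form yields diagonal entries (1,1,1,1,1,1).

Now H_k = ker ∂_k / im ∂_{k+1}, so:

  H_0: rank C_0 − rank ∂_1 = 7 − 6 = 1, and the invariant factors of ∂_1 are all 1, so H_0 = Z.
  H_1: rank ker ∂_1 − rank ∂_2 = (9 − 6) − 0 = 3, and there is no ∂_2, so H_1 = Z^3.

As a check, the Euler characteristic is 7 − 9 = -2, which agrees with 1 − 3 = -2.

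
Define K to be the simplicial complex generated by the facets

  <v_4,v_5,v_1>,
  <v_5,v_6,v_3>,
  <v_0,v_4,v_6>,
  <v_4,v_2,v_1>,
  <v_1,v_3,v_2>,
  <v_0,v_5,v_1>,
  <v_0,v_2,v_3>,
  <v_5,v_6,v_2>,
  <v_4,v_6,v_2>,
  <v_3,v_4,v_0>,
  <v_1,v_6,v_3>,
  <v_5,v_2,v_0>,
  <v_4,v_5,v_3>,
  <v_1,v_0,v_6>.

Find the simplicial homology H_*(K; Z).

H_0 ≅ Z,  H_1 ≅ Z^2,  H_2 ≅ Z.

Take the total order v_0 < v_1 < v_2 < v_3 < v_4 < v_5 < v_6 on the vertex set. Then K (dimension 2) consists of the simplices:

  0-simplices (7): [v_0], [v_1], [v_2], [v_3], [v_4], [v_5], [v_6]
  1-simplices (21): (21 of them)
  2-simplices (14): (14 of them)

so the chain groups are C_0 ≅ Z^7, C_1 ≅ Z^21, C_2 ≅ Z^14.

The boundary map ∂_1: C_1 → C_0 maps an edge to its endpoints' difference, ∂[p,q] = q − p.
As a 7×21 matrix over Z this has rank 6, with invariant factors (1,1,1,1,1,1).

The boundary map ∂_2: C_2 → C_1 maps a triangle to the signed sum of its edges. For instance
  ∂[v_2,v_5,v_6] = [v_5,v_6] − [v_2,v_6] + [v_2,v_5],
  ∂[v_2,v_4,v_6] = [v_4,v_6] − [v_2,v_6] + [v_2,v_4].
The resulting 21×14 matrix has rank 13, and its Smith normal form has invariant factors (1,1,1,1,1,1,1,1,1,1,1,1,1).

Computing H_k = (kernel of ∂_k) / (image of ∂_{k+1}):

  H_0: rank C_0 − rank ∂_1 = 7 − 6 = 1, and the invariant factors of ∂_1 are all 1, so H_0 = Z.
  H_1: rank ker ∂_1 − rank ∂_2 = (21 − 6) − 13 = 2, and the invariant factors of ∂_2 are all 1, so H_1 = Z^2.
  H_2: rank ker ∂_2 − rank ∂_3 = (14 − 13) − 0 = 1, and there is no ∂_3, so H_2 = Z.

(K is a triangulation of the torus T^2.)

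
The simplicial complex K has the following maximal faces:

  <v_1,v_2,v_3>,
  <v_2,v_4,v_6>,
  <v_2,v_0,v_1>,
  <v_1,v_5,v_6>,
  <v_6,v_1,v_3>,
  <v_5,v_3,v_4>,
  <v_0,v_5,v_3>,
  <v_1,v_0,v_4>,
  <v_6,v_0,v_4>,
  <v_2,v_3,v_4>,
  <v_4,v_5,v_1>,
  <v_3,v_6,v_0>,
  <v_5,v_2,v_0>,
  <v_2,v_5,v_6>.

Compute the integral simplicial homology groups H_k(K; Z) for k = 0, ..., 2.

H_0 ≅ Z,  H_1 ≅ Z^2,  H_2 ≅ Z.

Order the vertices as v_0 < v_1 < v_2 < v_3 < v_4 < v_5 < v_6. Listing each simplex with vertices in this order, K has dimension 2 with simplices:

  0-simplices (7): [v_0], [v_1], [v_2], [v_3], [v_4], [v_5], [v_6]
  1-simplices (21): (21 of them)
  2-simplices (14): (14 of them)

so the chain groups are C_0 ≅ Z^7, C_1 ≅ Z^21, C_2 ≅ Z^14.

The boundary map ∂_1: C_1 → C_0 is given by ∂[p,q] = [q] − [p]. For instance
  ∂[v_5,v_6] = [v_6] − [v_5].
The 7×21 boundary matrix has rank 6 and Smith normal form diag(1,1,1,1,1,1).

∂_2: C_2 → C_1 acts by ∂[p,q,r] = [q,r] − [p,r] + [p,q]. For instance
  ∂[v_1,v_5,v_6] = [v_5,v_6] − [v_1,v_6] + [v_1,v_5],
  ∂[v_2,v_3,v_4] = [v_3,v_4] − [v_2,v_4] + [v_2,v_3].
The resulting 21×14 matrix has rank 13, and its Smith normal form has invariant factors (1,1,1,1,1,1,1,1,1,1,1,1,1).

From H_k ≅ ker(∂_k) / im(∂_{k+1}) we obtain:

  H_0: rank C_0 − rank ∂_1 = 7 − 6 = 1, and the invariant factors of ∂_1 are all 1, so H_0 ≅ Z.
  H_1: rank ker ∂_1 − rank ∂_2 = (21 − 6) − 13 = 2, and the invariant factors of ∂_2 are all 1, so H_1 ≅ Z^2.
  H_2: rank ker ∂_2 − rank ∂_3 = (14 − 13) − 0 = 1, and there is no ∂_3, so H_2 ≅ Z.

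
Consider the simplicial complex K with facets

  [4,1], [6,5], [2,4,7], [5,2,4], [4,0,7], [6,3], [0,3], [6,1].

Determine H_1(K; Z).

Fix the vertex order 0 < 1 < 2 < 3 < 4 < 5 < 6 < 7 and write every simplex with vertices in increasing order. Then dim K = 2 and the simplices of K are:

  0-simplices (8): [0], [1], [2], [3], [4], [5], [6], [7]
  1-simplices (12): [0,3], [0,4], [0,7], [1,4], [1,6], [2,4], [2,5], [2,7], [3,6], [4,5], [4,7], [5,6]
  2-simplices (3): [0,4,7], [2,4,5], [2,4,7]

giving chain groups C_0 ≅ Z^8, C_1 ≅ Z^12, C_2 ≅ Z^3.

Boundary ∂_1: C_1 → C_0 is given by ∂[p,q] = [q] − [p]. For instance
  ∂[2,4] = [4] − [2].
The resulting 8×12 matrix has rank 7, and its Smith normal form has invariant factors (1,1,1,1,1,1,1).

∂_2: C_2 → C_1 acts by ∂[p,q,r] = [q,r] − [p,r] + [p,q]. For instance
  ∂[2,4,5] = [4,5] − [2,5] + [2,4],
  ∂[2,4,7] = [4,7] − [2,7] + [2,4].
This gives a 12×3 integer matrix of rank 3; reducing to Smith normal form yields diagonal entries (1,1,1).

Now H_k = ker ∂_k / im ∂_{k+1}, so:

  H_1: rank ker ∂_1 − rank ∂_2 = (12 − 7) − 3 = 2, and the invariant factors of ∂_2 are all 1, so H_1 = Z^2.

H_1 = Z^2.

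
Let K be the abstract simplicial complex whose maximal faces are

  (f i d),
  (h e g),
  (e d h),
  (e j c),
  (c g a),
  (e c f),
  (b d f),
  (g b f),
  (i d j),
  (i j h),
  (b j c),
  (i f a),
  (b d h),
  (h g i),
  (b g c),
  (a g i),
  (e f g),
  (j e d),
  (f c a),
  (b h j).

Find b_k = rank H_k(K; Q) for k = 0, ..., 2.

b_0 = 1, b_1 = 1, b_2 = 0.

Take the total order a < b < c < d < e < f < g < h < i < j on the vertex set. Then K (dimension 2) consists of the simplices:

  0-simplices (10): a, b, c, d, e, f, g, h, i, j
  1-simplices (30): ac, af, ag, ai, bc, bd, bf, bg, bh, bj, ce, cf, cg, cj, de, df, dh, di, dj, ef, eg, eh, ej, fg, fi, gh, gi, hi, hj, ij
  2-simplices (20): acf, acg, afi, agi, bcg, bcj, bdf, bdh, bfg, bhj, cef, cej, deh, dej, dfi, dij, efg, egh, ghi, hij

giving chain groups C_0 ≅ Z^10, C_1 ≅ Z^30, C_2 ≅ Z^20.

The boundary map ∂_1: C_1 → C_0 maps an edge to its endpoints' difference, ∂[p,q] = q − p. For instance
  ∂hj = j − h.
The 10×30 boundary matrix has rank 9 and Smith normal form diag(1,1,1,1,1,1,1,1,1).

∂_2: C_2 → C_1 acts by ∂[p,q,r] = [q,r] − [p,r] + [p,q]. For instance
  ∂cej = ej − cj + ce,
  ∂bhj = hj − bj + bh.
As a 30×20 matrix over Z this has rank 20, with invariant factors (1,1,1,1,1,1,1,1,1,1,1,1,1,1,1,1,1,1,1,2).

From H_k ≅ ker(∂_k) / im(∂_{k+1}) we obtain:

  H_0: rank C_0 − rank ∂_1 = 10 − 9 = 1, and the invariant factors of ∂_1 are all 1, so H_0 ≅ Z.
  H_1: rank ker ∂_1 − rank ∂_2 = (30 − 9) − 20 = 1, and ∂_2 has invariant factor 2 > 1, so H_1 ≅ Z × Z/2.
  H_2: rank ker ∂_2 − rank ∂_3 = (20 − 20) − 0 = 0, and there is no ∂_3, so H_2 ≅ 0.

As a check, the Euler characteristic is 10 − 30 + 20 = 0, which agrees with 1 − 1 + 0 = 0.

Hence the Betti numbers are b_0 = 1, b_1 = 1, b_2 = 0.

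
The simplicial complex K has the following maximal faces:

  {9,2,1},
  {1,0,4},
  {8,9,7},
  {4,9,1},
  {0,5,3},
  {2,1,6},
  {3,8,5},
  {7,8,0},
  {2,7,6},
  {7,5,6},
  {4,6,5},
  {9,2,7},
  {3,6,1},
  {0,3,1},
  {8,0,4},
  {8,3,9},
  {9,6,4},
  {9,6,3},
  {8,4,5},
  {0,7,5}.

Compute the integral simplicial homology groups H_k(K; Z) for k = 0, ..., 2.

K has 10 vertices, 30 edges, 20 triangles.
rank ∂_0 = 0, rank ∂_1 = 9 ⇒ b_0 = 10 − 0 − 9 = 1; all invariant factors of ∂_1 are 1 so no torsion. So H_0 ≅ Z.
rank ∂_1 = 9, rank ∂_2 = 20 ⇒ b_1 = 30 − 9 − 20 = 1; ∂_2 has invariant factor(s) [2] giving torsion. So H_1 ≅ Z ⊕ Z/2.
rank ∂_2 = 20, rank ∂_3 = 0 ⇒ b_2 = 20 − 20 − 0 = 0. So H_2 ≅ 0.

H_0 ≅ Z,  H_1 ≅ Z ⊕ Z/2,  H_2 = 0.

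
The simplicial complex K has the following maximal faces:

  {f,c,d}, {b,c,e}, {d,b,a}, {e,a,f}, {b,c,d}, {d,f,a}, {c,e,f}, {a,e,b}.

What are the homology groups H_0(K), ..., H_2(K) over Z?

We work with the vertex ordering a < b < c < d < e < f. The simplices of K, each written with vertices in increasing order, are:

  0-simplices (6): a, b, c, d, e, f
  1-simplices (12): ab, ad, ae, af, bc, bd, be, cd, ce, cf, df, ef
  2-simplices (8): abd, abe, adf, aef, bcd, bce, cdf, cef

so the chain groups are C_0 ≅ Z^6, C_1 ≅ Z^12, C_2 ≅ Z^8.

∂_1: C_1 → C_0 maps an edge to its endpoints' difference, ∂[p,q] = q − p. For instance
  ∂cf = f − c.
As a 6×12 matrix over Z this has rank 5, with invariant factors (1,1,1,1,1).

∂_2: C_2 → C_1 sends each 2-simplex [p,q,r] to [q,r] − [p,r] + [p,q]. For instance
  ∂abd = bd − ad + ab,
  ∂adf = df − af + ad.
This gives a 12×8 integer matrix of rank 7; reducing to Smith normal form yields diagonal entries (1,1,1,1,1,1,1).

Now H_k = ker ∂_k / im ∂_{k+1}, so:

  H_0: rank C_0 − rank ∂_1 = 6 − 5 = 1, and the invariant factors of ∂_1 are all 1, so H_0 ≅ Z.
  H_1: rank ker ∂_1 − rank ∂_2 = (12 − 5) − 7 = 0, and the invariant factors of ∂_2 are all 1, so H_1 ≅ 0.
  H_2: rank ker ∂_2 − rank ∂_3 = (8 − 7) − 0 = 1, and there is no ∂_3, so H_2 ≅ Z.

As a check, the Euler characteristic is 6 − 12 + 8 = 2, which agrees with 1 − 0 + 1 = 2.

H_0 ≅ Z,  H_1 = 0,  H_2 ≅ Z.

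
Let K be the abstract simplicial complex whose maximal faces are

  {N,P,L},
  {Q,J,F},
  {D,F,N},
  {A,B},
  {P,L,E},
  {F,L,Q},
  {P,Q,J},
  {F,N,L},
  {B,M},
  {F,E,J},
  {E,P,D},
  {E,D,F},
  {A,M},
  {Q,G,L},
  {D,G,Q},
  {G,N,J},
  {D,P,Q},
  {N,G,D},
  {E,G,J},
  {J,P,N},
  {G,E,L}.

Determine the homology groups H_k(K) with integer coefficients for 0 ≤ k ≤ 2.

H_0 = Z^2,  H_1 = Z^3,  H_2 = Z.

Order the vertices as A < B < D < E < F < G < J < L < M < N < P < Q. Listing each simplex with vertices in this order, K has dimension 2 with simplices:

  0-simplices (12): A, B, D, E, F, G, J, L, M, N, P, Q
  1-simplices (30): AB, AM, BM, DE, DF, DG, DN, DP, DQ, EF, EG, EJ, EL, EP, FJ, FL, FN, FQ, GJ, GL, GN, GQ, JN, JP, JQ, LN, LP, LQ, NP, PQ
  2-simplices (18): DEF, DEP, DFN, DGN, DGQ, DPQ, EFJ, EGJ, EGL, ELP, FJQ, FLN, FLQ, GJN, GLQ, JNP, JPQ, LNP

giving chain groups C_0 ≅ Z^12, C_1 ≅ Z^30, C_2 ≅ Z^18.

Boundary ∂_1: C_1 → C_0 sends each edge [p,q] (with p < q) to q − p. For instance
  ∂NP = P − N.
As a 12×30 matrix over Z this has rank 10, with invariant factors (1,1,1,1,1,1,1,1,1,1).

∂_2: C_2 → C_1 sends each 2-simplex [p,q,r] to [q,r] − [p,r] + [p,q]. For instance
  ∂DGQ = GQ − DQ + DG,
  ∂LNP = NP − LP + LN.
The resulting 30×18 matrix has rank 17, and its Smith normal form has invariant factors (1,1,1,1,1,1,1,1,1,1,1,1,1,1,1,1,1).

Now H_k = ker ∂_k / im ∂_{k+1}, so:

  H_0: rank C_0 − rank ∂_1 = 12 − 10 = 2, and the invariant factors of ∂_1 are all 1, so H_0 = Z^2.
  H_1: rank ker ∂_1 − rank ∂_2 = (30 − 10) − 17 = 3, and the invariant factors of ∂_2 are all 1, so H_1 = Z^3.
  H_2: rank ker ∂_2 − rank ∂_3 = (18 − 17) − 0 = 1, and there is no ∂_3, so H_2 = Z.

As a check, the Euler characteristic is 12 − 30 + 18 = 0, which agrees with 2 − 3 + 1 = 0.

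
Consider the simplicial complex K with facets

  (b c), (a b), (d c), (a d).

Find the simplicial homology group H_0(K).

H_0 = Z.

K has 4 vertices, 4 edges.
rank ∂_0 = 0, rank ∂_1 = 3 ⇒ b_0 = 4 − 0 − 3 = 1; all invariant factors of ∂_1 are 1 so no torsion. So H_0 ≅ Z.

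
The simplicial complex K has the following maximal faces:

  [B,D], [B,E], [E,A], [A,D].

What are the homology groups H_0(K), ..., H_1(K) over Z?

H_0 = Z,  H_1 = Z.

K has 4 vertices, 4 edges.
rank ∂_0 = 0, rank ∂_1 = 3 ⇒ b_0 = 4 − 0 − 3 = 1; all invariant factors of ∂_1 are 1 so no torsion. So H_0 = Z.
rank ∂_1 = 3, rank ∂_2 = 0 ⇒ b_1 = 4 − 3 − 0 = 1. So H_1 = Z.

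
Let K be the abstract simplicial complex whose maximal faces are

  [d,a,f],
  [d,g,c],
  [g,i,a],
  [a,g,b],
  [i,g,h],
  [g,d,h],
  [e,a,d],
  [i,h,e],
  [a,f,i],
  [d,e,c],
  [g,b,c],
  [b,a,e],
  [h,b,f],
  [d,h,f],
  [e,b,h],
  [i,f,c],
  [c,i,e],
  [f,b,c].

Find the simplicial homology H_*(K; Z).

Take the total order a < b < c < d < e < f < g < h < i on the vertex set. Then K (dimension 2) consists of the simplices:

  0-simplices (9): a, b, c, d, e, f, g, h, i
  1-simplices (27): ab, ad, ae, af, ag, ai, bc, be, bf, bg, bh, cd, ce, cf, cg, ci, de, df, dg, dh, eh, ei, fh, fi, gh, gi, hi
  2-simplices (18): abe, abg, ade, adf, afi, agi, bcf, bcg, beh, bfh, cde, cdg, cei, cfi, dfh, dgh, ehi, ghi

Hence C_0 ≅ Z^9, C_1 ≅ Z^27, C_2 ≅ Z^18.

∂_1: C_1 → C_0 is given by ∂[p,q] = [q] − [p]. For instance
  ∂dg = g − d.
This gives a 9×27 integer matrix of rank 8; reducing to Smith normal form yields diagonal entries (1,1,1,1,1,1,1,1).

∂_2: C_2 → C_1 acts by ∂[p,q,r] = [q,r] − [p,r] + [p,q]. For instance
  ∂cfi = fi − ci + cf,
  ∂ghi = hi − gi + gh.
As a 27×18 matrix over Z this has rank 17, with invariant factors (1,1,1,1,1,1,1,1,1,1,1,1,1,1,1,1,1).

Reading off H_k = ker ∂_k / im ∂_{k+1}:

  H_0: rank C_0 − rank ∂_1 = 9 − 8 = 1, and the invariant factors of ∂_1 are all 1, so H_0 ≅ Z.
  H_1: rank ker ∂_1 − rank ∂_2 = (27 − 8) − 17 = 2, and the invariant factors of ∂_2 are all 1, so H_1 ≅ Z^2.
  H_2: rank ker ∂_2 − rank ∂_3 = (18 − 17) − 0 = 1, and there is no ∂_3, so H_2 ≅ Z.

H_0 ≅ Z,  H_1 ≅ Z^2,  H_2 ≅ Z.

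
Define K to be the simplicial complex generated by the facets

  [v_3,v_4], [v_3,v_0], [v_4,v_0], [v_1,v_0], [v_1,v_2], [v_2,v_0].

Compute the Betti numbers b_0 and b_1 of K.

Fix the vertex order v_0 < v_1 < v_2 < v_3 < v_4 and write every simplex with vertices in increasing order. Then dim K = 1 and the simplices of K are:

  0-simplices (5): [v_0], [v_1], [v_2], [v_3], [v_4]
  1-simplices (6): [v_0,v_1], [v_0,v_2], [v_0,v_3], [v_0,v_4], [v_1,v_2], [v_3,v_4]

so the chain groups are C_0 ≅ Z^5, C_1 ≅ Z^6.

∂_1: C_1 → C_0 is given by ∂[p,q] = [q] − [p].
This gives a 5×6 integer matrix of rank 4; reducing to Smith normal form yields diagonal entries (1,1,1,1).

Now H_k = ker ∂_k / im ∂_{k+1}, so:

  H_0: rank C_0 − rank ∂_1 = 5 − 4 = 1, and the invariant factors of ∂_1 are all 1, so H_0 = Z.
  H_1: rank ker ∂_1 − rank ∂_2 = (6 − 4) − 0 = 2, and there is no ∂_2, so H_1 = Z^2.

Hence the Betti numbers are b_0 = 1, b_1 = 2.

b_0 = 1, b_1 = 2.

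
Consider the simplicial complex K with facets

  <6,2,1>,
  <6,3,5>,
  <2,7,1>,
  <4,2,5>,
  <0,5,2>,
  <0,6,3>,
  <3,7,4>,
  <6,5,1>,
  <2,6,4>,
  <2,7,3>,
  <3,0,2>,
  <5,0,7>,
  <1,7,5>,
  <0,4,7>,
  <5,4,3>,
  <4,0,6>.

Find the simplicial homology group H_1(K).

Order the vertices as 0 < 1 < 2 < 3 < 4 < 5 < 6 < 7. Listing each simplex with vertices in this order, K has dimension 2 with simplices:

  0-simplices (8): [0], [1], [2], [3], [4], [5], [6], [7]
  1-simplices (24): (24 of them)
  2-simplices (16): [0,2,3], [0,2,5], [0,3,6], [0,4,6], [0,4,7], [0,5,7], [1,2,6], [1,2,7], [1,5,6], [1,5,7], [2,3,7], [2,4,5], [2,4,6], [3,4,5], [3,4,7], [3,5,6]

Hence C_0 ≅ Z^8, C_1 ≅ Z^24, C_2 ≅ Z^16.

The boundary map ∂_1: C_1 → C_0 maps an edge to its endpoints' difference, ∂[p,q] = q − p. For instance
  ∂[3,5] = [5] − [3].
This gives a 8×24 integer matrix of rank 7; reducing to Smith normal form yields diagonal entries (1,1,1,1,1,1,1).

∂_2: C_2 → C_1 maps a triangle to the signed sum of its edges. For instance
  ∂[2,3,7] = [3,7] − [2,7] + [2,3],
  ∂[0,3,6] = [3,6] − [0,6] + [0,3].
As a 24×16 matrix over Z this has rank 15, with invariant factors (1,1,1,1,1,1,1,1,1,1,1,1,1,1,1).

Reading off H_k = ker ∂_k / im ∂_{k+1}:

  H_1: rank ker ∂_1 − rank ∂_2 = (24 − 7) − 15 = 2, and the invariant factors of ∂_2 are all 1, so H_1 ≅ Z^2.

H_1 ≅ Z^2.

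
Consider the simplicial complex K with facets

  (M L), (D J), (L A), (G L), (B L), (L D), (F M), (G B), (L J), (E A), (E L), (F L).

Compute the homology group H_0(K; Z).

Order the vertices as A < B < D < E < F < G < J < L < M. Listing each simplex with vertices in this order, K has dimension 1 with simplices:

  0-simplices (9): A, B, D, E, F, G, J, L, M
  1-simplices (12): AE, AL, BG, BL, DJ, DL, EL, FL, FM, GL, JL, LM

giving chain groups C_0 ≅ Z^9, C_1 ≅ Z^12.

The boundary map ∂_1: C_1 → C_0 maps an edge to its endpoints' difference, ∂[p,q] = q − p. For instance
  ∂FM = M − F.
The resulting 9×12 matrix has rank 8, and its Smith normal form has invariant factors (1,1,1,1,1,1,1,1).

Computing H_k = (kernel of ∂_k) / (image of ∂_{k+1}):

  H_0: rank C_0 − rank ∂_1 = 9 − 8 = 1, and the invariant factors of ∂_1 are all 1, so H_0 = Z.

H_0 = Z.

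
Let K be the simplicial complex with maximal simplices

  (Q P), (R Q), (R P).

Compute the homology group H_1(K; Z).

We work with the vertex ordering P < Q < R. The simplices of K, each written with vertices in increasing order, are:

  0-simplices (3): P, Q, R
  1-simplices (3): PQ, PR, QR

so the chain groups are C_0 ≅ Z^3, C_1 ≅ Z^3.

∂_1: C_1 → C_0 sends each edge [p,q] (with p < q) to q − p.
The 3×3 boundary matrix has rank 2 and Smith normal form diag(1,1).

Now H_k = ker ∂_k / im ∂_{k+1}, so:

  H_1: rank ker ∂_1 − rank ∂_2 = (3 − 2) − 0 = 1, and there is no ∂_2, so H_1 = Z.

H_1 ≅ Z.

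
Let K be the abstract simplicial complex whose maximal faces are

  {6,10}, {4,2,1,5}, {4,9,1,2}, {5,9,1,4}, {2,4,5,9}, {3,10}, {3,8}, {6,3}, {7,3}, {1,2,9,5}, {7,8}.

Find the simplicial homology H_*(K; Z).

Order the vertices as 1 < 2 < 3 < 4 < 5 < 6 < 7 < 8 < 9 < 10. Listing each simplex with vertices in this order, K has dimension 3 with simplices:

  0-simplices (10): [1], [2], [3], [4], [5], [6], [7], [8], [9], [10]
  1-simplices (16): [1,2], [1,4], [1,5], [1,9], [2,4], [2,5], [2,9], [3,6], [3,7], [3,8], [3,10], [4,5], [4,9], [5,9], [6,10], [7,8]
  2-simplices (10): [1,2,4], [1,2,5], [1,2,9], [1,4,5], [1,4,9], [1,5,9], [2,4,5], [2,4,9], [2,5,9], [4,5,9]
  3-simplices (5): [1,2,4,5], [1,2,4,9], [1,2,5,9], [1,4,5,9], [2,4,5,9]

so the chain groups are C_0 ≅ Z^10, C_1 ≅ Z^16, C_2 ≅ Z^10, C_3 ≅ Z^5.

The boundary map ∂_1: C_1 → C_0 sends each edge [p,q] (with p < q) to q − p. For instance
  ∂[7,8] = [8] − [7].
The 10×16 boundary matrix has rank 8 and Smith normal form diag(1,1,1,1,1,1,1,1).

∂_2: C_2 → C_1 sends each 2-simplex [p,q,r] to [q,r] − [p,r] + [p,q]. For instance
  ∂[1,2,5] = [2,5] − [1,5] + [1,2],
  ∂[2,4,9] = [4,9] − [2,9] + [2,4].
This gives a 16×10 integer matrix of rank 6; reducing to Smith normal form yields diagonal entries (1,1,1,1,1,1).

The boundary map ∂_3: C_3 → C_2 sends each 3-simplex σ to the alternating sum Σ_i (−1)^i (σ with its i-th vertex removed). For instance
  ∂[1,4,5,9] = [4,5,9] − [1,5,9] + [1,4,9] − [1,4,5],
  ∂[2,4,5,9] = [4,5,9] − [2,5,9] + [2,4,9] − [2,4,5].
The 10×5 boundary matrix has rank 4 and Smith normal form diag(1,1,1,1).

Reading off H_k = ker ∂_k / im ∂_{k+1}:

  H_0: rank C_0 − rank ∂_1 = 10 − 8 = 2, and the invariant factors of ∂_1 are all 1, so H_0 = Z^2.
  H_1: rank ker ∂_1 − rank ∂_2 = (16 − 8) − 6 = 2, and the invariant factors of ∂_2 are all 1, so H_1 = Z^2.
  H_2: rank ker ∂_2 − rank ∂_3 = (10 − 6) − 4 = 0, and the invariant factors of ∂_3 are all 1, so H_2 = 0.
  H_3: rank ker ∂_3 − rank ∂_4 = (5 − 4) − 0 = 1, and there is no ∂_4, so H_3 = Z.

H_0 = Z^2,  H_1 = Z^2,  H_2 = 0,  H_3 = Z.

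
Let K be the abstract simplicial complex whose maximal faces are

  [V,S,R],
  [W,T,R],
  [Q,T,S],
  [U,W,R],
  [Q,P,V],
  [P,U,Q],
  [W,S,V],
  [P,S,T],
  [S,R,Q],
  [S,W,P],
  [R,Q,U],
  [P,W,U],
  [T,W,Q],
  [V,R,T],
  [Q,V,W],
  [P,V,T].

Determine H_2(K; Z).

H_2 ≅ Z.

Order the vertices as P < Q < R < S < T < U < V < W. Listing each simplex with vertices in this order, K has dimension 2 with simplices:

  0-simplices (8): P, Q, R, S, T, U, V, W
  1-simplices (24): PQ, PS, PT, PU, PV, PW, QR, QS, QT, QU, QV, QW, RS, RT, RU, RV, RW, ST, SV, SW, TV, TW, UW, VW
  2-simplices (16): PQU, PQV, PST, PSW, PTV, PUW, QRS, QRU, QST, QTW, QVW, RSV, RTV, RTW, RUW, SVW

so the chain groups are C_0 ≅ Z^8, C_1 ≅ Z^24, C_2 ≅ Z^16.

∂_1: C_1 → C_0 maps an edge to its endpoints' difference, ∂[p,q] = q − p.
The resulting 8×24 matrix has rank 7, and its Smith normal form has invariant factors (1,1,1,1,1,1,1).

∂_2: C_2 → C_1 maps a triangle to the signed sum of its edges. For instance
  ∂RSV = SV − RV + RS,
  ∂PQV = QV − PV + PQ.
As a 24×16 matrix over Z this has rank 15, with invariant factors (1,1,1,1,1,1,1,1,1,1,1,1,1,1,1).

Reading off H_k = ker ∂_k / im ∂_{k+1}:

  H_2: rank ker ∂_2 − rank ∂_3 = (16 − 15) − 0 = 1, and there is no ∂_3, so H_2 = Z.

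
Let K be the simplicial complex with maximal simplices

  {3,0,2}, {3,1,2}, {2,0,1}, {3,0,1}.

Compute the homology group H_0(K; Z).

H_0 = Z.

Fix the vertex order 0 < 1 < 2 < 3 and write every simplex with vertices in increasing order. Then dim K = 2 and the simplices of K are:

  0-simplices (4): [0], [1], [2], [3]
  1-simplices (6): [0,1], [0,2], [0,3], [1,2], [1,3], [2,3]
  2-simplices (4): [0,1,2], [0,1,3], [0,2,3], [1,2,3]

Hence C_0 ≅ Z^4, C_1 ≅ Z^6, C_2 ≅ Z^4.

Boundary ∂_1: C_1 → C_0 sends each edge [p,q] (with p < q) to q − p. For instance
  ∂[1,2] = [2] − [1].
The 4×6 boundary matrix has rank 3 and Smith normal form diag(1,1,1).

Boundary ∂_2: C_2 → C_1 maps a triangle to the signed sum of its edges. For instance
  ∂[0,1,2] = [1,2] − [0,2] + [0,1],
  ∂[0,1,3] = [1,3] − [0,3] + [0,1].
As a 6×4 matrix over Z this has rank 3, with invariant factors (1,1,1).

Now H_k = ker ∂_k / im ∂_{k+1}, so:

  H_0: rank C_0 − rank ∂_1 = 4 − 3 = 1, and the invariant factors of ∂_1 are all 1, so H_0 = Z.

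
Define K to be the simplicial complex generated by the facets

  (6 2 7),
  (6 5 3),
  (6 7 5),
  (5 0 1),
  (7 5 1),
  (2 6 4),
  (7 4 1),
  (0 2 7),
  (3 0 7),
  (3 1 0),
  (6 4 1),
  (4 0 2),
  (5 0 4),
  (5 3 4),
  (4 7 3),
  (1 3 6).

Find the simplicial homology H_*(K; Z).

K has 8 vertices, 24 edges, 16 triangles.
rank ∂_0 = 0, rank ∂_1 = 7 ⇒ b_0 = 8 − 0 − 7 = 1; all invariant factors of ∂_1 are 1 so no torsion. So H_0 = Z.
rank ∂_1 = 7, rank ∂_2 = 15 ⇒ b_1 = 24 − 7 − 15 = 2; all invariant factors of ∂_2 are 1 so no torsion. So H_1 = Z^2.
rank ∂_2 = 15, rank ∂_3 = 0 ⇒ b_2 = 16 − 15 − 0 = 1. So H_2 = Z.

H_0 = Z,  H_1 = Z^2,  H_2 = Z.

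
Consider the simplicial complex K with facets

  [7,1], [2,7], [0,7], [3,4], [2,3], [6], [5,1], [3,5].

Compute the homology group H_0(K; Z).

H_0 ≅ Z^2.

Order the vertices as 0 < 1 < 2 < 3 < 4 < 5 < 6 < 7. Listing each simplex with vertices in this order, K has dimension 1 with simplices:

  0-simplices (8): [0], [1], [2], [3], [4], [5], [6], [7]
  1-simplices (7): [0,7], [1,5], [1,7], [2,3], [2,7], [3,4], [3,5]

giving chain groups C_0 ≅ Z^8, C_1 ≅ Z^7.

∂_1: C_1 → C_0 maps an edge to its endpoints' difference, ∂[p,q] = q − p. For instance
  ∂[2,3] = [3] − [2].
This gives a 8×7 integer matrix of rank 6; reducing to Smith normal form yields diagonal entries (1,1,1,1,1,1).

Computing H_k = (kernel of ∂_k) / (image of ∂_{k+1}):

  H_0: rank C_0 − rank ∂_1 = 8 − 6 = 2, and the invariant factors of ∂_1 are all 1, so H_0 = Z^2.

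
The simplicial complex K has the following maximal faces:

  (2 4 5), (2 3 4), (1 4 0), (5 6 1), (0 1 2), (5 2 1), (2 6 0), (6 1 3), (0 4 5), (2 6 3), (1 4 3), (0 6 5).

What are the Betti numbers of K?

b_0 = 1, b_1 = 0, b_2 = 0.

We work with the vertex ordering 0 < 1 < 2 < 3 < 4 < 5 < 6. The simplices of K, each written with vertices in increasing order, are:

  0-simplices (7): [0], [1], [2], [3], [4], [5], [6]
  1-simplices (18): [0,1], [0,2], [0,4], [0,5], [0,6], [1,2], [1,3], [1,4], [1,5], [1,6], [2,3], [2,4], [2,5], [2,6], [3,4], [3,6], [4,5], [5,6]
  2-simplices (12): [0,1,2], [0,1,4], [0,2,6], [0,4,5], [0,5,6], [1,2,5], [1,3,4], [1,3,6], [1,5,6], [2,3,4], [2,3,6], [2,4,5]

giving chain groups C_0 ≅ Z^7, C_1 ≅ Z^18, C_2 ≅ Z^12.

The boundary map ∂_1: C_1 → C_0 is given by ∂[p,q] = [q] − [p].
The resulting 7×18 matrix has rank 6, and its Smith normal form has invariant factors (1,1,1,1,1,1).

The boundary map ∂_2: C_2 → C_1 acts by ∂[p,q,r] = [q,r] − [p,r] + [p,q]. For instance
  ∂[2,3,4] = [3,4] − [2,4] + [2,3],
  ∂[2,3,6] = [3,6] − [2,6] + [2,3].
This gives a 18×12 integer matrix of rank 12; reducing to Smith normal form yields diagonal entries (1,1,1,1,1,1,1,1,1,1,1,2).

From H_k ≅ ker(∂_k) / im(∂_{k+1}) we obtain:

  H_0: rank C_0 − rank ∂_1 = 7 − 6 = 1, and the invariant factors of ∂_1 are all 1, so H_0 = Z.
  H_1: rank ker ∂_1 − rank ∂_2 = (18 − 6) − 12 = 0, and ∂_2 has invariant factor 2 > 1, so H_1 = Z/2.
  H_2: rank ker ∂_2 − rank ∂_3 = (12 − 12) − 0 = 0, and there is no ∂_3, so H_2 = 0.

Hence the Betti numbers are b_0 = 1, b_1 = 0, b_2 = 0.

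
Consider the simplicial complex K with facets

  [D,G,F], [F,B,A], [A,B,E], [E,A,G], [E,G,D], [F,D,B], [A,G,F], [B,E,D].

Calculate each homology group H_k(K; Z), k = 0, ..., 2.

K has 6 vertices, 12 edges, 8 triangles.
rank ∂_0 = 0, rank ∂_1 = 5 ⇒ b_0 = 6 − 0 − 5 = 1; all invariant factors of ∂_1 are 1 so no torsion. So H_0 ≅ Z.
rank ∂_1 = 5, rank ∂_2 = 7 ⇒ b_1 = 12 − 5 − 7 = 0; all invariant factors of ∂_2 are 1 so no torsion. So H_1 ≅ 0.
rank ∂_2 = 7, rank ∂_3 = 0 ⇒ b_2 = 8 − 7 − 0 = 1. So H_2 ≅ Z.

H_0 ≅ Z,  H_1 = 0,  H_2 ≅ Z.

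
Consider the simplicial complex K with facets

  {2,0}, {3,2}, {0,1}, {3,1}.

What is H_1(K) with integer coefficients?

Order the vertices as 0 < 1 < 2 < 3. Listing each simplex with vertices in this order, K has dimension 1 with simplices:

  0-simplices (4): [0], [1], [2], [3]
  1-simplices (4): [0,1], [0,2], [1,3], [2,3]

giving chain groups C_0 ≅ Z^4, C_1 ≅ Z^4.

Boundary ∂_1: C_1 → C_0 sends each edge [p,q] (with p < q) to q − p.
The resulting 4×4 matrix has rank 3, and its Smith normal form has invariant factors (1,1,1).

Now H_k = ker ∂_k / im ∂_{k+1}, so:

  H_1: rank ker ∂_1 − rank ∂_2 = (4 − 3) − 0 = 1, and there is no ∂_2, so H_1 ≅ Z.

H_1 ≅ Z.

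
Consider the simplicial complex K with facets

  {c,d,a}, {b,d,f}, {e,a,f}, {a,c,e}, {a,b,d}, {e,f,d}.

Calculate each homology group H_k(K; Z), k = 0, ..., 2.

Take the total order a < b < c < d < e < f on the vertex set. Then K (dimension 2) consists of the simplices:

  0-simplices (6): a, b, c, d, e, f
  1-simplices (12): ab, ac, ad, ae, af, bd, bf, cd, ce, de, df, ef
  2-simplices (6): abd, acd, ace, aef, bdf, def

so the chain groups are C_0 ≅ Z^6, C_1 ≅ Z^12, C_2 ≅ Z^6.

The boundary map ∂_1: C_1 → C_0 sends each edge [p,q] (with p < q) to q − p. For instance
  ∂ae = e − a.
This gives a 6×12 integer matrix of rank 5; reducing to Smith normal form yields diagonal entries (1,1,1,1,1).

Boundary ∂_2: C_2 → C_1 sends each 2-simplex [p,q,r] to [q,r] − [p,r] + [p,q]. For instance
  ∂aef = ef − af + ae,
  ∂ace = ce − ae + ac.
The 12×6 boundary matrix has rank 6 and Smith normal form diag(1,1,1,1,1,1).

From H_k ≅ ker(∂_k) / im(∂_{k+1}) we obtain:

  H_0: rank C_0 − rank ∂_1 = 6 − 5 = 1, and the invariant factors of ∂_1 are all 1, so H_0 ≅ Z.
  H_1: rank ker ∂_1 − rank ∂_2 = (12 − 5) − 6 = 1, and the invariant factors of ∂_2 are all 1, so H_1 ≅ Z.
  H_2: rank ker ∂_2 − rank ∂_3 = (6 − 6) − 0 = 0, and there is no ∂_3, so H_2 ≅ 0.

H_0 ≅ Z,  H_1 ≅ Z,  H_2 = 0.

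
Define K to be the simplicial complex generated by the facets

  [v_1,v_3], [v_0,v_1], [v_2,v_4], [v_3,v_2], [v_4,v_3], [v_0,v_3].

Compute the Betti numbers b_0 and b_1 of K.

b_0 = 1, b_1 = 2.

K has 5 vertices, 6 edges.
rank ∂_0 = 0, rank ∂_1 = 4 ⇒ b_0 = 5 − 0 − 4 = 1; all invariant factors of ∂_1 are 1 so no torsion. So H_0 = Z.
rank ∂_1 = 4, rank ∂_2 = 0 ⇒ b_1 = 6 − 4 − 0 = 2. So H_1 = Z^2.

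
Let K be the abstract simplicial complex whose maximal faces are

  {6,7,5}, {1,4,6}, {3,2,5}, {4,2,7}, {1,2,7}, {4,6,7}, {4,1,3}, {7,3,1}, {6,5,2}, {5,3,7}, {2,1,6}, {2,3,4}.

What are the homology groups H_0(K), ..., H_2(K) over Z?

Take the total order 1 < 2 < 3 < 4 < 5 < 6 < 7 on the vertex set. Then K (dimension 2) consists of the simplices:

  0-simplices (7): [1], [2], [3], [4], [5], [6], [7]
  1-simplices (18): [1,2], [1,3], [1,4], [1,6], [1,7], [2,3], [2,4], [2,5], [2,6], [2,7], [3,4], [3,5], [3,7], [4,6], [4,7], [5,6], [5,7], [6,7]
  2-simplices (12): [1,2,6], [1,2,7], [1,3,4], [1,3,7], [1,4,6], [2,3,4], [2,3,5], [2,4,7], [2,5,6], [3,5,7], [4,6,7], [5,6,7]

giving chain groups C_0 ≅ Z^7, C_1 ≅ Z^18, C_2 ≅ Z^12.

∂_1: C_1 → C_0 is given by ∂[p,q] = [q] − [p]. For instance
  ∂[2,4] = [4] − [2].
As a 7×18 matrix over Z this has rank 6, with invariant factors (1,1,1,1,1,1).

∂_2: C_2 → C_1 maps a triangle to the signed sum of its edges. For instance
  ∂[1,3,7] = [3,7] − [1,7] + [1,3],
  ∂[1,2,6] = [2,6] − [1,6] + [1,2].
The 18×12 boundary matrix has rank 12 and Smith normal form diag(1,1,1,1,1,1,1,1,1,1,1,2).

Now H_k = ker ∂_k / im ∂_{k+1}, so:

  H_0: rank C_0 − rank ∂_1 = 7 − 6 = 1, and the invariant factors of ∂_1 are all 1, so H_0 ≅ Z.
  H_1: rank ker ∂_1 − rank ∂_2 = (18 − 6) − 12 = 0, and ∂_2 has invariant factor 2 > 1, so H_1 ≅ Z/2.
  H_2: rank ker ∂_2 − rank ∂_3 = (12 − 12) − 0 = 0, and there is no ∂_3, so H_2 ≅ 0.

H_0 ≅ Z,  H_1 ≅ Z/2,  H_2 = 0.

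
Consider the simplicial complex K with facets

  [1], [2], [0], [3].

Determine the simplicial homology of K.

Fix the vertex order 0 < 1 < 2 < 3 and write every simplex with vertices in increasing order. Then dim K = 0 and the simplices of K are:

  0-simplices (4): [0], [1], [2], [3]

so the chain groups are C_0 ≅ Z^4.

Now H_k = ker ∂_k / im ∂_{k+1}, so:

  H_0: rank C_0 − rank ∂_1 = 4 − 0 = 4, and there is no ∂_1, so H_0 ≅ Z^4.

H_0 ≅ Z^4.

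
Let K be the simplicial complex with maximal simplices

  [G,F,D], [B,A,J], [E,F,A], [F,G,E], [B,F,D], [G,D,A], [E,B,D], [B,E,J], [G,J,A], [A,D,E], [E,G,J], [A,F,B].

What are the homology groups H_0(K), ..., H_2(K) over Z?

H_0 ≅ Z,  H_1 ≅ Z/2,  H_2 = 0.

We work with the vertex ordering A < B < D < E < F < G < J. The simplices of K, each written with vertices in increasing order, are:

  0-simplices (7): A, B, D, E, F, G, J
  1-simplices (18): AB, AD, AE, AF, AG, AJ, BD, BE, BF, BJ, DE, DF, DG, EF, EG, EJ, FG, GJ
  2-simplices (12): ABF, ABJ, ADE, ADG, AEF, AGJ, BDE, BDF, BEJ, DFG, EFG, EGJ

giving chain groups C_0 ≅ Z^7, C_1 ≅ Z^18, C_2 ≅ Z^12.

The boundary map ∂_1: C_1 → C_0 is given by ∂[p,q] = [q] − [p]. For instance
  ∂DG = G − D.
This gives a 7×18 integer matrix of rank 6; reducing to Smith normal form yields diagonal entries (1,1,1,1,1,1).

The boundary map ∂_2: C_2 → C_1 sends each 2-simplex [p,q,r] to [q,r] − [p,r] + [p,q]. For instance
  ∂ABJ = BJ − AJ + AB,
  ∂ADG = DG − AG + AD.
The resulting 18×12 matrix has rank 12, and its Smith normal form has invariant factors (1,1,1,1,1,1,1,1,1,1,1,2).

Reading off H_k = ker ∂_k / im ∂_{k+1}:

  H_0: rank C_0 − rank ∂_1 = 7 − 6 = 1, and the invariant factors of ∂_1 are all 1, so H_0 ≅ Z.
  H_1: rank ker ∂_1 − rank ∂_2 = (18 − 6) − 12 = 0, and ∂_2 has invariant factor 2 > 1, so H_1 ≅ Z/2.
  H_2: rank ker ∂_2 − rank ∂_3 = (12 − 12) − 0 = 0, and there is no ∂_3, so H_2 ≅ 0.

(K is a triangulation of the real projective plane RP^2.)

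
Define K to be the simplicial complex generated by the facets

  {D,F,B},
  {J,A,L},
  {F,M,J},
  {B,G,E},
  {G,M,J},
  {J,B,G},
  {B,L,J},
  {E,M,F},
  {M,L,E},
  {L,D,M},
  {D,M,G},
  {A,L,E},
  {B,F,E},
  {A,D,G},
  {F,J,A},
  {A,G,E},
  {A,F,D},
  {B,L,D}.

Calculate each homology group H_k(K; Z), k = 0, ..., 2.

Take the total order A < B < D < E < F < G < J < L < M on the vertex set. Then K (dimension 2) consists of the simplices:

  0-simplices (9): A, B, D, E, F, G, J, L, M
  1-simplices (27): AD, AE, AF, AG, AJ, AL, BD, BE, BF, BG, BJ, BL, DF, DG, DL, DM, EF, EG, EL, EM, FJ, FM, GJ, GM, JL, JM, LM
  2-simplices (18): ADF, ADG, AEG, AEL, AFJ, AJL, BDF, BDL, BEF, BEG, BGJ, BJL, DGM, DLM, EFM, ELM, FJM, GJM

giving chain groups C_0 ≅ Z^9, C_1 ≅ Z^27, C_2 ≅ Z^18.

The boundary map ∂_1: C_1 → C_0 sends each edge [p,q] (with p < q) to q − p.
The resulting 9×27 matrix has rank 8, and its Smith normal form has invariant factors (1,1,1,1,1,1,1,1).

Boundary ∂_2: C_2 → C_1 acts by ∂[p,q,r] = [q,r] − [p,r] + [p,q]. For instance
  ∂BJL = JL − BL + BJ,
  ∂BDL = DL − BL + BD.
The 27×18 boundary matrix has rank 17 and Smith normal form diag(1,1,1,1,1,1,1,1,1,1,1,1,1,1,1,1,1).

Reading off H_k = ker ∂_k / im ∂_{k+1}:

  H_0: rank C_0 − rank ∂_1 = 9 − 8 = 1, and the invariant factors of ∂_1 are all 1, so H_0 ≅ Z.
  H_1: rank ker ∂_1 − rank ∂_2 = (27 − 8) − 17 = 2, and the invariant factors of ∂_2 are all 1, so H_1 ≅ Z^2.
  H_2: rank ker ∂_2 − rank ∂_3 = (18 − 17) − 0 = 1, and there is no ∂_3, so H_2 ≅ Z.

H_0 = Z,  H_1 = Z^2,  H_2 = Z.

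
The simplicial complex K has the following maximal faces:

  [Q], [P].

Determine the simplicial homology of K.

Order the vertices as P < Q. Listing each simplex with vertices in this order, K has dimension 0 with simplices:

  0-simplices (2): P, Q

giving chain groups C_0 ≅ Z^2.

Reading off H_k = ker ∂_k / im ∂_{k+1}:

  H_0: rank C_0 − rank ∂_1 = 2 − 0 = 2, and there is no ∂_1, so H_0 = Z^2.

H_0 ≅ Z^2.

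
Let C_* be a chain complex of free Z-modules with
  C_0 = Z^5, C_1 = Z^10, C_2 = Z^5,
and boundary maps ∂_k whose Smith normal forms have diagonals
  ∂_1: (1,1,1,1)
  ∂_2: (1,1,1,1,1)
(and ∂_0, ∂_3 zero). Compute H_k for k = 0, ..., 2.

H_0 = Z,  H_1 = Z,  H_2 = 0.

H_0: b_0 = 5 − 0 − 4 = 1; torsion from ∂_1 factors > 1: none. So H_0 = Z.
H_1: b_1 = 10 − 4 − 5 = 1; torsion from ∂_2 factors > 1: none. So H_1 = Z.
H_2: b_2 = 5 − 5 − 0 = 0; torsion from ∂_3 factors > 1: none. So H_2 = 0.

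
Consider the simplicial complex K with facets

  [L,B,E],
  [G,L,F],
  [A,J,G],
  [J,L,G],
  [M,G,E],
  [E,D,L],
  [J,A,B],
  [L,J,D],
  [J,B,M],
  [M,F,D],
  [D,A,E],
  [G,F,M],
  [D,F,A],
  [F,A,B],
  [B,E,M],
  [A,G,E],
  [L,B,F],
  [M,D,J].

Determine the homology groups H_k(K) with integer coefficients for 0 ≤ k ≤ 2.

H_0 ≅ Z,  H_1 ≅ Z^2,  H_2 ≅ Z.

Order the vertices as A < B < D < E < F < G < J < L < M. Listing each simplex with vertices in this order, K has dimension 2 with simplices:

  0-simplices (9): A, B, D, E, F, G, J, L, M
  1-simplices (27): AB, AD, AE, AF, AG, AJ, BE, BF, BJ, BL, BM, DE, DF, DJ, DL, DM, EG, EL, EM, FG, FL, FM, GJ, GL, GM, JL, JM
  2-simplices (18): ABF, ABJ, ADE, ADF, AEG, AGJ, BEL, BEM, BFL, BJM, DEL, DFM, DJL, DJM, EGM, FGL, FGM, GJL

so the chain groups are C_0 ≅ Z^9, C_1 ≅ Z^27, C_2 ≅ Z^18.

∂_1: C_1 → C_0 sends each edge [p,q] (with p < q) to q − p. For instance
  ∂DE = E − D.
The 9×27 boundary matrix has rank 8 and Smith normal form diag(1,1,1,1,1,1,1,1).

Boundary ∂_2: C_2 → C_1 acts by ∂[p,q,r] = [q,r] − [p,r] + [p,q]. For instance
  ∂ABJ = BJ − AJ + AB,
  ∂ADF = DF − AF + AD.
As a 27×18 matrix over Z this has rank 17, with invariant factors (1,1,1,1,1,1,1,1,1,1,1,1,1,1,1,1,1).

Reading off H_k = ker ∂_k / im ∂_{k+1}:

  H_0: rank C_0 − rank ∂_1 = 9 − 8 = 1, and the invariant factors of ∂_1 are all 1, so H_0 = Z.
  H_1: rank ker ∂_1 − rank ∂_2 = (27 − 8) − 17 = 2, and the invariant factors of ∂_2 are all 1, so H_1 = Z^2.
  H_2: rank ker ∂_2 − rank ∂_3 = (18 − 17) − 0 = 1, and there is no ∂_3, so H_2 = Z.

(K is a triangulation of the torus T^2.)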